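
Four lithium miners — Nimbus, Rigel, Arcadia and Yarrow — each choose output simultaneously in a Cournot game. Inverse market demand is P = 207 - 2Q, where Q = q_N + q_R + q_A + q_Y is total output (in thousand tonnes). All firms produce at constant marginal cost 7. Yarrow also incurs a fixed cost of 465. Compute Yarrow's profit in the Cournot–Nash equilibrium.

335

A representative firm's profit is π_i = q_i(207 - 2Q) - 7q_i.
First-order condition (treating rivals' output as given): 200 - 4q_i - 2·Σ_{j≠i} q_j = 0.
By symmetry each firm produces the same amount; substituting Σ_{j≠i} q_j = 3q_i yields q_i = 200/10 = 20.
Price P = 207 - 2·80 = 47.
Yarrow's profit: (47 - 7)·20 - 465 = 335.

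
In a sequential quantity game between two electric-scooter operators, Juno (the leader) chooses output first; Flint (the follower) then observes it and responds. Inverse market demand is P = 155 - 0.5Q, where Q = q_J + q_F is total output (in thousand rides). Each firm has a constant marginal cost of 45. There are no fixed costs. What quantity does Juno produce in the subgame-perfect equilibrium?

The follower Flint best-responds to any q_J: π_F = (155 - 0.5Q)q_F - 45q_F.
Follower FOC: 110 - (1/2)q_J - q_F = 0, so q_F(q_J) = (110 - (1/2)q_J).
The leader anticipates this reaction. Substituting into P = 155 - 0.5Q gives P = 100 - (1/4)q_J, so π_J = (100 - (1/4)q_J)q_J - 45q_J.
The leader's first-order condition 55 - (1/2)q_J = 0 yields q_J = 110.
Then q_F = (110 - (1/2)·110) = 55.

110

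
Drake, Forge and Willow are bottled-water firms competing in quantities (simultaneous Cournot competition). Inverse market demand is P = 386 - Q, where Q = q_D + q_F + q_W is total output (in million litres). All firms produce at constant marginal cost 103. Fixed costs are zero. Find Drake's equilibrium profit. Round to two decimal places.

5005.56

Each firm earns π_i = (386 - Q)q_i - 103q_i.
First-order condition (treating rivals' output as given): 283 - 2q_i - Σ_{j≠i} q_j = 0.
With identical firms every q_j equals q_i, so Σ_{j≠i} q_j = 2q_i and 283 = 4q_i, giving q_i = 283/4.
Price P = 386 - 849/4 = 695/4.
Drake's profit: (695/4 - 103)·(283/4) = 5005.5625.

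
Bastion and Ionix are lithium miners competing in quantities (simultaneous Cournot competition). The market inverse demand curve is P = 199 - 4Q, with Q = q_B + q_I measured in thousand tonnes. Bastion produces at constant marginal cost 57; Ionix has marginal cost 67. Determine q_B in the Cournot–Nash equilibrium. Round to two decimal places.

Bastion's profit: π_B = (199 - 4Q)q_B - (57q_B). Setting ∂π_B/∂q_B = 0: 142 - 8q_B - 4(q_I) = 0.
Ionix's profit: π_I = (199 - 4Q)q_I - (67q_I). Setting ∂π_I/∂q_I = 0: 132 - 8q_I - 4(q_B) = 0.
So q_B = (142 - 4q_I)/8 and q_I = (132 - 4q_B)/8.
Solving the pair: q_B = 38/3, q_I = 61/6.

12.67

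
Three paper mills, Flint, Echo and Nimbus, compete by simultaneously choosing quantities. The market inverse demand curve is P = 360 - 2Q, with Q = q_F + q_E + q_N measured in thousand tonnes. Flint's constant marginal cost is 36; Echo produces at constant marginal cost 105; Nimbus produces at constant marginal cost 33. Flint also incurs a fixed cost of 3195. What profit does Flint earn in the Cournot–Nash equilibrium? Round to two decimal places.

1558.13

Flint's profit: π_F = (360 - 2Q)q_F - (36q_F). Setting ∂π_F/∂q_F = 0: 324 - 4q_F - 2(q_E + q_N) = 0.
Echo's profit: π_E = (360 - 2Q)q_E - (105q_E). Setting ∂π_E/∂q_E = 0: 255 - 4q_E - 2(q_F + q_N) = 0.
Nimbus's profit: π_N = (360 - 2Q)q_N - (33q_N). Setting ∂π_N/∂q_N = 0: 327 - 4q_N - 2(q_F + q_E) = 0.
Summing all 3 equations gives 906 − 8Q = 0, hence Q = 453/4.
Back-substituting: q_F = (324 − 453/2)/2 = 195/4, q_E = (255 − 453/2)/2 = 57/4, q_N = (327 − 453/2)/2 = 201/4.
Price P = 360 - 2·(453/4) = 267/2.
Flint's profit: (267/2 - 36)·(195/4) - 3195 = 1558.1250.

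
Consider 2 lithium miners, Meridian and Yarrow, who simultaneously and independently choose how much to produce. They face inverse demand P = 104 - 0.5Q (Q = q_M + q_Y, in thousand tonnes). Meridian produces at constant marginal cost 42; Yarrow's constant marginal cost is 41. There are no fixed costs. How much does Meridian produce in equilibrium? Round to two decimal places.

Meridian's profit: π_M = (104 - 0.5Q)q_M - (42q_M). Setting ∂π_M/∂q_M = 0: 62 - q_M - (1/2)(q_Y) = 0.
Yarrow's profit: π_Y = (104 - 0.5Q)q_Y - (41q_Y). Setting ∂π_Y/∂q_Y = 0: 63 - q_Y - (1/2)(q_M) = 0.
Best responses: q_M = (62 - (1/2)q_Y), q_Y = (63 - (1/2)q_M).
Substituting one into the other gives q_M = 122/3 and q_Y = 128/3.

40.67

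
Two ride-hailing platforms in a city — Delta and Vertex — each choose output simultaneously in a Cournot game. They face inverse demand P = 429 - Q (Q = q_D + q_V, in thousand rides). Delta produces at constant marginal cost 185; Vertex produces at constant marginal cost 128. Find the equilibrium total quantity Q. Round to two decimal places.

Delta's profit: π_D = (429 - Q)q_D - (185q_D). Setting ∂π_D/∂q_D = 0: 244 - 2q_D - (q_V) = 0.
Vertex's profit: π_V = (429 - Q)q_V - (128q_V). Setting ∂π_V/∂q_V = 0: 301 - 2q_V - (q_D) = 0.
So q_D = (244 - q_V)/2 and q_V = (301 - q_D)/2.
Substituting one into the other gives q_D = 187/3 and q_V = 358/3.
Total output Q = 187/3 + 358/3 = 545/3.

181.67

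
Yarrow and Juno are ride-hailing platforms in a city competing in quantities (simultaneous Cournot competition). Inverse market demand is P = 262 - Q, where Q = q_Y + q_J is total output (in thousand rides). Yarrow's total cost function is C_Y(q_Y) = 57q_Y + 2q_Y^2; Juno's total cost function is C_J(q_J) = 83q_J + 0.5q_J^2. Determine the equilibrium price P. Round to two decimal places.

Yarrow's profit: π_Y = (262 - Q)q_Y - (57q_Y + 2q_Y²). Setting ∂π_Y/∂q_Y = 0: 205 - 6q_Y - (q_J) = 0.
Juno's first-order condition: 179 - 3q_J - (q_Y) = 0.
So q_Y = (205 - q_J)/6 and q_J = (179 - q_Y)/3.
Substituting one into the other gives q_Y = 436/17 and q_J = 869/17.
Total output Q = 1305/17, so price P = 262 - 1305/17 = 185.2353.

185.24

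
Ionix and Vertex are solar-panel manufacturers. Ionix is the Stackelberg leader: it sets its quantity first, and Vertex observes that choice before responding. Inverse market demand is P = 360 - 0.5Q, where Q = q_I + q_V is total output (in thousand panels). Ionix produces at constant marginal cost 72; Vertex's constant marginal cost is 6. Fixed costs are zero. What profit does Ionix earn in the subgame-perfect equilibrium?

Solve by backward induction. Given q_I, the follower Vertex maximises π_V = (360 - (1/2)q_I - (1/2)q_V)q_V - 6q_V.
Follower FOC: 354 - (1/2)q_I - q_V = 0, so q_V(q_I) = (354 - (1/2)q_I).
The leader anticipates this reaction. Substituting into P = 360 - 0.5Q gives P = 183 - (1/4)q_I, so π_I = (183 - (1/4)q_I)q_I - 72q_I.
Leader FOC: 111 - (1/2)q_I = 0, so q_I = 222.
Then q_V = (354 - (1/2)·222) = 243.
Price P = 360 - (1/2)·465 = 255/2.
Ionix's profit: (255/2 - 72)·222 = 12321.

12321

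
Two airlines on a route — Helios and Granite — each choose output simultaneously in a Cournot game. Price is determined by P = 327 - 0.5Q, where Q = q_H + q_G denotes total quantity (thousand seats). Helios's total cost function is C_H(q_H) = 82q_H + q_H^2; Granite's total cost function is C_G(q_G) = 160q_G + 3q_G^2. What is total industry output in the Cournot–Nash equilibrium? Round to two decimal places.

Helios's profit: π_H = (327 - 0.5Q)q_H - (82q_H + q_H²). Setting ∂π_H/∂q_H = 0: 245 - 3q_H - (1/2)(q_G) = 0.
Granite's first-order condition: 167 - 7q_G - (1/2)(q_H) = 0.
So q_H = (245 - (1/2)q_G)/3 and q_G = (167 - (1/2)q_H)/7.
Substituting one into the other gives q_H = 78.6265 and q_G = 1514/83.
Total output Q = 78.6265 + 1514/83 = 96.8675.

96.87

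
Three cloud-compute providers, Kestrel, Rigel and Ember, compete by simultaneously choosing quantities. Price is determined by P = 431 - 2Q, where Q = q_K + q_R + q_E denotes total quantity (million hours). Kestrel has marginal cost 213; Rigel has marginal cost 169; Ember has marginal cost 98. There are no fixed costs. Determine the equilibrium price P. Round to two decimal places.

Kestrel's profit: π_K = (431 - 2Q)q_K - (213q_K). Setting ∂π_K/∂q_K = 0: 218 - 4q_K - 2(q_R + q_E) = 0.
Rigel's first-order condition: 262 - 4q_R - 2(q_K + q_E) = 0.
Ember's profit: π_E = (431 - 2Q)q_E - (98q_E). Setting ∂π_E/∂q_E = 0: 333 - 4q_E - 2(q_K + q_R) = 0.
Summing all 3 equations gives 813 − 8Q = 0, hence Q = 813/8.
Back-substituting: q_K = (218 − 813/4)/2 = 59/8, q_R = (262 − 813/4)/2 = 235/8, q_E = (333 − 813/4)/2 = 519/8.
Total output Q = 813/8, so price P = 431 - 2·(813/8) = 911/4.

227.75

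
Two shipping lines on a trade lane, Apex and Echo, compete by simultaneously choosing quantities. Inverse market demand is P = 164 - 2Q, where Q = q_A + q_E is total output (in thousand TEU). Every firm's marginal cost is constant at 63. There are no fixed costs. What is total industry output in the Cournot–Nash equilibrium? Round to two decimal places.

A representative firm's profit is π_i = q_i(164 - 2Q) - 63q_i.
First-order condition (treating rivals' output as given): 101 - 4q_i - 2q_j = 0.
With identical firms every q_j equals q_i, so q_j = q_i and 101 = 6q_i, giving q_i = 101/6.
Total output Q = 101/6 + 101/6 = 101/3.

33.67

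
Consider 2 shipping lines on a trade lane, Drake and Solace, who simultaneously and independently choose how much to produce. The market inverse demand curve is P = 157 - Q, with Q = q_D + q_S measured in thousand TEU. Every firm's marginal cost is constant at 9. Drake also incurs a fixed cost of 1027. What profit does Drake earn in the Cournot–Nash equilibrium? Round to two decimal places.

1406.78

Each firm earns π_i = (157 - Q)q_i - 9q_i.
Setting ∂π_i/∂q_i = 0 with rivals' quantities fixed: 148 - 2q_i - q_j = 0.
By symmetry each firm produces the same amount; substituting q_j = q_i yields q_i = 148/3.
Price P = 157 - 296/3 = 175/3.
Drake's profit: (175/3 - 9)·(148/3) - 1027 = 1406.7778.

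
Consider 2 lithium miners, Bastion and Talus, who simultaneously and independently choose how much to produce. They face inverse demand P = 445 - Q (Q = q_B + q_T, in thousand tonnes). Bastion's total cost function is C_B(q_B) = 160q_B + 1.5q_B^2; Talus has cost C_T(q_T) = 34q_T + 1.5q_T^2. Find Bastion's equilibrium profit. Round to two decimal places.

Bastion's profit: π_B = (445 - Q)q_B - (160q_B + (3/2)q_B²). Setting ∂π_B/∂q_B = 0: 285 - 5q_B - (q_T) = 0.
Talus's first-order condition: 411 - 5q_T - (q_B) = 0.
Rearranging gives the reaction functions q_B = (285 - q_T)/5 and q_T = (411 - q_B)/5.
Solving the pair: q_B = 169/4, q_T = 295/4.
Price P = 445 - 116 = 329.
Bastion's profit: 329·(169/4) - 160·(169/4) - (3/2)(169/4)² = 4462.6563.

4462.66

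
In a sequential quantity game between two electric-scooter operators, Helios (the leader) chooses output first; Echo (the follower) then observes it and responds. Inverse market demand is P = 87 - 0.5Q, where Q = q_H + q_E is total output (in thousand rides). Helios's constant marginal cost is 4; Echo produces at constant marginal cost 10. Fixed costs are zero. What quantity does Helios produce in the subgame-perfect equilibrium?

Solve by backward induction. Given q_H, the follower Echo maximises π_E = (87 - (1/2)q_H - (1/2)q_E)q_E - 10q_E.
Setting the follower's marginal profit to zero, 77 - (1/2)q_H - q_E = 0, i.e. q_E = (77 - (1/2)q_H).
Helios substitutes q_E(q_H) into its own profit: π_H = q_H(87 - (1/2)q_H - (77 - (1/2)q_H)/2) - 4q_H = (97/2 - (1/4)q_H)q_H - 4q_H.
The leader's first-order condition 89/2 - (1/2)q_H = 0 yields q_H = 89.
Then q_E = (77 - (1/2)·89) = 65/2.

89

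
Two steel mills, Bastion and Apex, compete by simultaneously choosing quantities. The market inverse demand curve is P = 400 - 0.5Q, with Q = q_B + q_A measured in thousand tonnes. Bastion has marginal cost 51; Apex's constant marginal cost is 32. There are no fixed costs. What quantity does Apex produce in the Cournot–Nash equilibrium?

Bastion's profit: π_B = (400 - 0.5Q)q_B - (51q_B). Setting ∂π_B/∂q_B = 0: 349 - q_B - (1/2)(q_A) = 0.
Apex's profit: π_A = (400 - 0.5Q)q_A - (32q_A). Setting ∂π_A/∂q_A = 0: 368 - q_A - (1/2)(q_B) = 0.
So q_B = (349 - (1/2)q_A) and q_A = (368 - (1/2)q_B).
Solving the pair: q_B = 220, q_A = 258.

258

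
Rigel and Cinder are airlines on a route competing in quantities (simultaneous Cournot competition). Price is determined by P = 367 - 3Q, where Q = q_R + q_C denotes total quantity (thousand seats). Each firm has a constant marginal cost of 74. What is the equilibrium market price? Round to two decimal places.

171.67

Each firm earns π_i = (367 - 3Q)q_i - 74q_i.
Setting ∂π_i/∂q_i = 0 with rivals' quantities fixed: 293 - 6q_i - 3q_j = 0.
With identical firms every q_j equals q_i, so q_j = q_i and 293 = 9q_i, giving q_i = 293/9.
Total output Q = 586/9, so price P = 367 - 3·(586/9) = 515/3.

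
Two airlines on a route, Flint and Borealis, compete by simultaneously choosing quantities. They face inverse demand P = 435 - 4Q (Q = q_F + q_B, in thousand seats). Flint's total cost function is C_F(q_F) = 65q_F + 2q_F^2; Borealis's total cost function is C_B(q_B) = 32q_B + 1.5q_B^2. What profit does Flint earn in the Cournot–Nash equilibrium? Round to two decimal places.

2694.01

Flint's profit: π_F = (435 - 4Q)q_F - (65q_F + 2q_F²). Setting ∂π_F/∂q_F = 0: 370 - 12q_F - 4(q_B) = 0.
Borealis's first-order condition: 403 - 11q_B - 4(q_F) = 0.
Best responses: q_F = (370 - 4q_B)/12, q_B = (403 - 4q_F)/11.
Substituting one into the other gives q_F = 1229/58 and q_B = 839/29.
Price P = 435 - 4·50.1207 = 234.5172.
Flint's profit: 234.5172·(1229/58) - 65·(1229/58) - 2(1229/58)² = 2694.0089.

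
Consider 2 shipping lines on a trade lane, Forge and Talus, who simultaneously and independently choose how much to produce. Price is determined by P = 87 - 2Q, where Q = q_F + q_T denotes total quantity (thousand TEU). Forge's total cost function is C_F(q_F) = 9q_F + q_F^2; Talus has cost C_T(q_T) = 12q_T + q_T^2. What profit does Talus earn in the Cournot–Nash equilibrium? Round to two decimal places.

Forge's profit: π_F = (87 - 2Q)q_F - (9q_F + q_F²). Setting ∂π_F/∂q_F = 0: 78 - 6q_F - 2(q_T) = 0.
Talus's first-order condition: 75 - 6q_T - 2(q_F) = 0.
So q_F = (78 - 2q_T)/6 and q_T = (75 - 2q_F)/6.
Substituting one into the other gives q_F = 159/16 and q_T = 147/16.
Price P = 87 - 2·(153/8) = 195/4.
Talus's profit: (195/4)·(147/16) - 12·(147/16) - (147/16)² = 253.2305.

253.23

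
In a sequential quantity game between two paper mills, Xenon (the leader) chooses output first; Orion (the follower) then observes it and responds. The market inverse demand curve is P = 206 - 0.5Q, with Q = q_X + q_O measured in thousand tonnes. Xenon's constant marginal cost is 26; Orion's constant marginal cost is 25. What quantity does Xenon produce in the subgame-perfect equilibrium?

The follower Orion best-responds to any q_X: π_O = (206 - 0.5Q)q_O - 25q_O.
∂π_O/∂q_O = 181 - (1/2)q_X - q_O = 0 gives the reaction function q_O = (181 - (1/2)q_X).
The leader anticipates this reaction. Substituting into P = 206 - 0.5Q gives P = 231/2 - (1/4)q_X, so π_X = (231/2 - (1/4)q_X)q_X - 26q_X.
The leader's first-order condition 179/2 - (1/2)q_X = 0 yields q_X = 179.
Then q_O = (181 - (1/2)·179) = 183/2.

179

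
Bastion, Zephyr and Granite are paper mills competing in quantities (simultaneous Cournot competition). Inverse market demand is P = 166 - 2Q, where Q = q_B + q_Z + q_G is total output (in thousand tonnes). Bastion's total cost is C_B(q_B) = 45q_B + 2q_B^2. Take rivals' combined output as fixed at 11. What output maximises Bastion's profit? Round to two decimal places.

12.38

With rivals' combined output fixed at 11, Bastion's profit is π_B = (166 - 2·11 - 2q_B)q_B - (45q_B + 2q_B²) = (144 - 2q_B)q_B - (45q_B + 2q_B²).
∂π_B/∂q_B = 99 - 8q_B = 0, so q_B = 99/8.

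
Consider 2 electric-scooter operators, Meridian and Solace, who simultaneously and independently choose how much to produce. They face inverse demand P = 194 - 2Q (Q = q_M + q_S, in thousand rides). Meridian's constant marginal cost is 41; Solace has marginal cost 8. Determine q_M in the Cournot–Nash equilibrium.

Meridian's profit: π_M = (194 - 2Q)q_M - (41q_M). Setting ∂π_M/∂q_M = 0: 153 - 4q_M - 2(q_S) = 0.
Solace's first-order condition: 186 - 4q_S - 2(q_M) = 0.
So q_M = (153 - 2q_S)/4 and q_S = (186 - 2q_M)/4.
Solving the pair: q_M = 20, q_S = 73/2.

20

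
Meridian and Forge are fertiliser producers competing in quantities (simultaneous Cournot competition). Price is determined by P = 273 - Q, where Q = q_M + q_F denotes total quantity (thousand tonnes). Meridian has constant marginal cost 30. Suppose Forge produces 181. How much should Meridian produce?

With the rival's output fixed at 181, Meridian's profit is π_M = (273 - 181 - q_M)q_M - (30q_M) = (92 - q_M)q_M - (30q_M).
∂π_M/∂q_M = 62 - 2q_M = 0, so q_M = 31.

31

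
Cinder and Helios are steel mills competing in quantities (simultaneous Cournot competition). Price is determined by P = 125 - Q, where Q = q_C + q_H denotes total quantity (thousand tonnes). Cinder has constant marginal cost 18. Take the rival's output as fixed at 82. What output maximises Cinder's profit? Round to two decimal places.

12.50

With the rival's output fixed at 82, Cinder's profit is π_C = (125 - 82 - q_C)q_C - (18q_C) = (43 - q_C)q_C - (18q_C).
∂π_C/∂q_C = 25 - 2q_C = 0, so q_C = 25/2.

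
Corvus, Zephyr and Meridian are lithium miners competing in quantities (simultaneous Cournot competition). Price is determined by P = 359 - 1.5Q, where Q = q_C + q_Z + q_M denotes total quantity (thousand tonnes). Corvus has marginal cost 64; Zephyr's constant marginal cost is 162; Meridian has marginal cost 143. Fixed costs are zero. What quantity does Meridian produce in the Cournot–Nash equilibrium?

Corvus's profit: π_C = (359 - 1.5Q)q_C - (64q_C). Setting ∂π_C/∂q_C = 0: 295 - 3q_C - (3/2)(q_Z + q_M) = 0.
Zephyr's profit: π_Z = (359 - 1.5Q)q_Z - (162q_Z). Setting ∂π_Z/∂q_Z = 0: 197 - 3q_Z - (3/2)(q_C + q_M) = 0.
Meridian's first-order condition: 216 - 3q_M - (3/2)(q_C + q_Z) = 0.
Adding the 3 conditions: 708 − 3Q − 3Q = 0, i.e. Q = 118.
Back-substituting: q_C = (295 − 177)/(3/2) = 236/3, q_Z = (197 − 177)/(3/2) = 40/3, q_M = (216 − 177)/(3/2) = 26.

26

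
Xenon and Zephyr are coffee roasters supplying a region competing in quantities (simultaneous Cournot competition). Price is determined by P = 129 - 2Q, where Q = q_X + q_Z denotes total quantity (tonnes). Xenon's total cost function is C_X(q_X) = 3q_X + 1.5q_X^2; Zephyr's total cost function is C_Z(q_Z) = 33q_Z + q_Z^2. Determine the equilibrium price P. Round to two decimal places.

77.21

Xenon's profit: π_X = (129 - 2Q)q_X - (3q_X + (3/2)q_X²). Setting ∂π_X/∂q_X = 0: 126 - 7q_X - 2(q_Z) = 0.
Zephyr's profit: π_Z = (129 - 2Q)q_Z - (33q_Z + q_Z²). Setting ∂π_Z/∂q_Z = 0: 96 - 6q_Z - 2(q_X) = 0.
Best responses: q_X = (126 - 2q_Z)/7, q_Z = (96 - 2q_X)/6.
Substituting one into the other gives q_X = 282/19 and q_Z = 210/19.
Total output Q = 492/19, so price P = 129 - 2·(492/19) = 1467/19.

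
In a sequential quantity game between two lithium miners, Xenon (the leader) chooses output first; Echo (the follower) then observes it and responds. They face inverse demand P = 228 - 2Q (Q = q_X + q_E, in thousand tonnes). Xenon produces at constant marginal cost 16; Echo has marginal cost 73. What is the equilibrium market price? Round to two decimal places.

83.25

The follower Echo best-responds to any q_X: π_E = (228 - 2Q)q_E - 73q_E.
Follower FOC: 155 - 2q_X - 4q_E = 0, so q_E(q_X) = (155 - 2q_X)/4.
The leader anticipates this reaction. Substituting into P = 228 - 2Q gives P = 301/2 - q_X, so π_X = (301/2 - q_X)q_X - 16q_X.
Maximising: ∂π_X/∂q_X = 269/2 - 2q_X = 0, giving q_X = 269/4.
Then q_E = (155 - 2·(269/4))/4 = 41/8.
Total output Q = 579/8, so price P = 228 - 2·(579/8) = 333/4.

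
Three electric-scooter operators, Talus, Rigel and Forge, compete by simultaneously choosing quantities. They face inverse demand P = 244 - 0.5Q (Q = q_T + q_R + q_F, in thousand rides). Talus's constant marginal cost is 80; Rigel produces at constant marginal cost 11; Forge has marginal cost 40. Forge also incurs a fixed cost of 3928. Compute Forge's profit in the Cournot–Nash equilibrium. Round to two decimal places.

1850.13

Talus's profit: π_T = (244 - 0.5Q)q_T - (80q_T). Setting ∂π_T/∂q_T = 0: 164 - q_T - (1/2)(q_R + q_F) = 0.
Rigel's first-order condition: 233 - q_R - (1/2)(q_T + q_F) = 0.
Forge's first-order condition: 204 - q_F - (1/2)(q_T + q_R) = 0.
Adding the 3 conditions: 601 − Q − Q = 0, i.e. Q = 601/2.
Back-substituting: q_T = (164 − 601/4)/(1/2) = 55/2, q_R = (233 − 601/4)/(1/2) = 331/2, q_F = (204 − 601/4)/(1/2) = 215/2.
Price P = 244 - (1/2)·(601/2) = 375/4.
Forge's profit: (375/4 - 40)·(215/2) - 3928 = 1850.1250.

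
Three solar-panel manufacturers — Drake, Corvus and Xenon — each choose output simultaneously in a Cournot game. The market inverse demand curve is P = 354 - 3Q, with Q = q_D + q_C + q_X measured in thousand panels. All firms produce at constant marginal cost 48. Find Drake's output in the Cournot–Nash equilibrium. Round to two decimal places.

A representative firm's profit is π_i = q_i(354 - 3Q) - 48q_i.
First-order condition (treating rivals' output as given): 306 - 6q_i - 3·Σ_{j≠i} q_j = 0.
With identical firms every q_j equals q_i, so Σ_{j≠i} q_j = 2q_i and 306 = 12q_i, giving q_i = 51/2.

25.50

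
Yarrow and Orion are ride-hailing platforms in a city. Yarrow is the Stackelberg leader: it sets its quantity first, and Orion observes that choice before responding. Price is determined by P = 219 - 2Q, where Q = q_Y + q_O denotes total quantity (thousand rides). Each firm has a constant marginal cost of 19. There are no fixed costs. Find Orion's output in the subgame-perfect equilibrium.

Solve by backward induction. Given q_Y, the follower Orion maximises π_O = (219 - 2q_Y - 2q_O)q_O - 19q_O.
Follower FOC: 200 - 2q_Y - 4q_O = 0, so q_O(q_Y) = (200 - 2q_Y)/4.
The leader anticipates this reaction. Substituting into P = 219 - 2Q gives P = 119 - q_Y, so π_Y = (119 - q_Y)q_Y - 19q_Y.
Leader FOC: 100 - 2q_Y = 0, so q_Y = 50.
Then q_O = (200 - 2·50)/4 = 25.

25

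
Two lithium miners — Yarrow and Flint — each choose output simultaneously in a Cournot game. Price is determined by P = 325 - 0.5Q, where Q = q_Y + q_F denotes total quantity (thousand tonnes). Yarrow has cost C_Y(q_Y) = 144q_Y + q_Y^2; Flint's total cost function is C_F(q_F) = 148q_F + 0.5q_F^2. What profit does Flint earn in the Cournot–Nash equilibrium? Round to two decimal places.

5868.89

Yarrow's profit: π_Y = (325 - 0.5Q)q_Y - (144q_Y + q_Y²). Setting ∂π_Y/∂q_Y = 0: 181 - 3q_Y - (1/2)(q_F) = 0.
Flint's profit: π_F = (325 - 0.5Q)q_F - (148q_F + (1/2)q_F²). Setting ∂π_F/∂q_F = 0: 177 - 2q_F - (1/2)(q_Y) = 0.
Best responses: q_Y = (181 - (1/2)q_F)/3, q_F = (177 - (1/2)q_Y)/2.
Solving the pair: q_Y = 1094/23, q_F = 1762/23.
Price P = 325 - (1/2)·124.1739 = 262.9130.
Flint's profit: 262.9130·(1762/23) - 148·(1762/23) - (1/2)(1762/23)² = 5868.8922.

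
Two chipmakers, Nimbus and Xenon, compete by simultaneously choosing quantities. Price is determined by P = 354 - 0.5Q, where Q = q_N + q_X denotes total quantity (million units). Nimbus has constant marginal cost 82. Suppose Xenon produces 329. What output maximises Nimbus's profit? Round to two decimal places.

107.50

With the rival's output fixed at 329, Nimbus's profit is π_N = (354 - (1/2)·329 - (1/2)q_N)q_N - (82q_N) = (379/2 - (1/2)q_N)q_N - (82q_N).
∂π_N/∂q_N = 215/2 - q_N = 0, so q_N = 215/2.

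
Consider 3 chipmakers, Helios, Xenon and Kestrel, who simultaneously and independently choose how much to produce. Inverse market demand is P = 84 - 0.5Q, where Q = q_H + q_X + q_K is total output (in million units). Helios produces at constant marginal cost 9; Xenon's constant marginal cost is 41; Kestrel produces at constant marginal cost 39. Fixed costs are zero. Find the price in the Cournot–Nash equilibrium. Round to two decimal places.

43.25

Helios's profit: π_H = (84 - 0.5Q)q_H - (9q_H). Setting ∂π_H/∂q_H = 0: 75 - q_H - (1/2)(q_X + q_K) = 0.
Xenon's profit: π_X = (84 - 0.5Q)q_X - (41q_X). Setting ∂π_X/∂q_X = 0: 43 - q_X - (1/2)(q_H + q_K) = 0.
Kestrel's first-order condition: 45 - q_K - (1/2)(q_H + q_X) = 0.
Summing all 3 equations gives 163 − 2Q = 0, hence Q = 163/2.
Back-substituting: q_H = (75 − 163/4)/(1/2) = 137/2, q_X = (43 − 163/4)/(1/2) = 9/2, q_K = (45 − 163/4)/(1/2) = 17/2.
Total output Q = 163/2, so price P = 84 - (1/2)·(163/2) = 173/4.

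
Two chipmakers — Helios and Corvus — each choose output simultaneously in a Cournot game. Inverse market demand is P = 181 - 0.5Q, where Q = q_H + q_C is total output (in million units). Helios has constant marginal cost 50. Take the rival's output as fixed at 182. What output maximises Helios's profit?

40

With the rival's output fixed at 182, Helios's profit is π_H = (181 - (1/2)·182 - (1/2)q_H)q_H - (50q_H) = (90 - (1/2)q_H)q_H - (50q_H).
∂π_H/∂q_H = 40 - q_H = 0, so q_H = 40.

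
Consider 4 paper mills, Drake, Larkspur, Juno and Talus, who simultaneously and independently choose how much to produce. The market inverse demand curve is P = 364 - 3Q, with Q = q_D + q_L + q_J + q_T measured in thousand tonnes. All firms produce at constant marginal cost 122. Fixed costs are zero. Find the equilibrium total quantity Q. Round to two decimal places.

A representative firm's profit is π_i = q_i(364 - 3Q) - 122q_i.
First-order condition (treating rivals' output as given): 242 - 6q_i - 3·Σ_{j≠i} q_j = 0.
By symmetry each firm produces the same amount; substituting Σ_{j≠i} q_j = 3q_i yields q_i = 242/15.
Total output Q = 242/15 + 242/15 + 242/15 + 242/15 = 968/15.

64.53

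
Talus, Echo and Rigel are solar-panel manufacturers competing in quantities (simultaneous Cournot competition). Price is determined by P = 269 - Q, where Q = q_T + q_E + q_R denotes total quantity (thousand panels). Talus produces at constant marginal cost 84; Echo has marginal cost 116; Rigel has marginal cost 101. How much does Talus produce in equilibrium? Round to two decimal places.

58.50

Talus's profit: π_T = (269 - Q)q_T - (84q_T). Setting ∂π_T/∂q_T = 0: 185 - 2q_T - (q_E + q_R) = 0.
Echo's first-order condition: 153 - 2q_E - (q_T + q_R) = 0.
Rigel's first-order condition: 168 - 2q_R - (q_T + q_E) = 0.
Summing all 3 equations gives 506 − 4Q = 0, hence Q = 253/2.
Back-substituting: q_T = (185 − 253/2) = 117/2, q_E = (153 − 253/2) = 53/2, q_R = (168 − 253/2) = 83/2.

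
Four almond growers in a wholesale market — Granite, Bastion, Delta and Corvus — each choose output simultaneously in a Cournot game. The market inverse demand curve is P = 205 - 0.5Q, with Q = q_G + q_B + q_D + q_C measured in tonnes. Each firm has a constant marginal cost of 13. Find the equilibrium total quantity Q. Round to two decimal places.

Each firm earns π_i = (205 - 0.5Q)q_i - 13q_i.
First-order condition (treating rivals' output as given): 192 - q_i - (1/2)·Σ_{j≠i} q_j = 0.
With identical firms every q_j equals q_i, so Σ_{j≠i} q_j = 3q_i and 192 = (5/2)q_i, giving q_i = 384/5.
Total output Q = 384/5 + 384/5 + 384/5 + 384/5 = 1536/5.

307.20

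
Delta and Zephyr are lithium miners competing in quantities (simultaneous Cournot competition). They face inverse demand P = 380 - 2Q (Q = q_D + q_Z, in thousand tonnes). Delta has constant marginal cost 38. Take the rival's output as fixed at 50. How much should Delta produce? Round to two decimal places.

60.50

With the rival's output fixed at 50, Delta's profit is π_D = (380 - 2·50 - 2q_D)q_D - (38q_D) = (280 - 2q_D)q_D - (38q_D).
∂π_D/∂q_D = 242 - 4q_D = 0, so q_D = 121/2.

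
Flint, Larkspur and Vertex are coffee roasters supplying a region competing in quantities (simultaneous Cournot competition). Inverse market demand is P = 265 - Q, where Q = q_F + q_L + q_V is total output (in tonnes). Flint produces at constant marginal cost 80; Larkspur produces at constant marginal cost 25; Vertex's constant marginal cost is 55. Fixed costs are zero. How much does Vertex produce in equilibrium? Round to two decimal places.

51.25

Flint's profit: π_F = (265 - Q)q_F - (80q_F). Setting ∂π_F/∂q_F = 0: 185 - 2q_F - (q_L + q_V) = 0.
Larkspur's profit: π_L = (265 - Q)q_L - (25q_L). Setting ∂π_L/∂q_L = 0: 240 - 2q_L - (q_F + q_V) = 0.
Vertex's first-order condition: 210 - 2q_V - (q_F + q_L) = 0.
Adding the 3 first-order conditions: 635 − 4Q = 0, so Q = 635/4.
Back-substituting: q_F = (185 − 635/4) = 105/4, q_L = (240 − 635/4) = 325/4, q_V = (210 − 635/4) = 205/4.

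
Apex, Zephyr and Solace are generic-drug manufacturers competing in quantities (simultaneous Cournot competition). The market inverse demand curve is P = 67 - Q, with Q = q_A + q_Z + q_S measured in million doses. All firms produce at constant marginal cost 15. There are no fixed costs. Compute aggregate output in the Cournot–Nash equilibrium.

39

A representative firm's profit is π_i = q_i(67 - Q) - 15q_i.
Setting ∂π_i/∂q_i = 0 with rivals' quantities fixed: 52 - 2q_i - Σ_{j≠i} q_j = 0.
By symmetry each firm produces the same amount; substituting Σ_{j≠i} q_j = 2q_i yields q_i = 52/4 = 13.
Total output Q = 13 + 13 + 13 = 39.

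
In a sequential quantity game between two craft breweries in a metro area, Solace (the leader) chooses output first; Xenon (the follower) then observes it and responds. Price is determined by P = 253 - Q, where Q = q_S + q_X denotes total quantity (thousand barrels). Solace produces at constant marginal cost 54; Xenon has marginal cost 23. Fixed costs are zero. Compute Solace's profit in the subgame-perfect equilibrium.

3528

The follower Xenon best-responds to any q_S: π_X = (253 - Q)q_X - 23q_X.
Follower FOC: 230 - q_S - 2q_X = 0, so q_X(q_S) = (230 - q_S)/2.
The leader anticipates this reaction. Substituting into P = 253 - Q gives P = 138 - (1/2)q_S, so π_S = (138 - (1/2)q_S)q_S - 54q_S.
Maximising: ∂π_S/∂q_S = 84 - q_S = 0, giving q_S = 84.
Then q_X = (230 - 84)/2 = 73.
Price P = 253 - 157 = 96.
Solace's profit: (96 - 54)·84 = 3528.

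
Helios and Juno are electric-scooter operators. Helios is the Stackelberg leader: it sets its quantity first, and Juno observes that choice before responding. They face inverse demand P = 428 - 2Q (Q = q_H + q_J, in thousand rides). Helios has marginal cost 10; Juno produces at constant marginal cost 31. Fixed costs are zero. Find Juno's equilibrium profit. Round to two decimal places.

3938.28

Solve by backward induction. Given q_H, the follower Juno maximises π_J = (428 - 2q_H - 2q_J)q_J - 31q_J.
∂π_J/∂q_J = 397 - 2q_H - 4q_J = 0 gives the reaction function q_J = (397 - 2q_H)/4.
The leader anticipates this reaction. Substituting into P = 428 - 2Q gives P = 459/2 - q_H, so π_H = (459/2 - q_H)q_H - 10q_H.
Leader FOC: 439/2 - 2q_H = 0, so q_H = 439/4.
Then q_J = (397 - 2·(439/4))/4 = 355/8.
Price P = 428 - 2·(1233/8) = 479/4.
Juno's profit: (479/4 - 31)·(355/8) = 3938.2813.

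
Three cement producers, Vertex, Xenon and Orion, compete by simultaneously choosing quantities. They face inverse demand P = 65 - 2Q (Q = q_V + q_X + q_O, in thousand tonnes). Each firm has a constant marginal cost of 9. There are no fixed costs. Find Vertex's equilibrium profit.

Each firm earns π_i = (65 - 2Q)q_i - 9q_i.
First-order condition (treating rivals' output as given): 56 - 4q_i - 2·Σ_{j≠i} q_j = 0.
With identical firms every q_j equals q_i, so Σ_{j≠i} q_j = 2q_i and 56 = 8q_i, giving q_i = 7.
Price P = 65 - 2·21 = 23.
Vertex's profit: (23 - 9)·7 = 98.

98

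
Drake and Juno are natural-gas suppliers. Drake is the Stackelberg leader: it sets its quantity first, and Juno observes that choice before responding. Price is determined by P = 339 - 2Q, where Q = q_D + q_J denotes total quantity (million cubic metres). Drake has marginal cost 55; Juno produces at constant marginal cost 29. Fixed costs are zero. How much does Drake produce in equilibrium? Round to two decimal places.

64.50

The follower Juno best-responds to any q_D: π_J = (339 - 2Q)q_J - 29q_J.
Setting the follower's marginal profit to zero, 310 - 2q_D - 4q_J = 0, i.e. q_J = (310 - 2q_D)/4.
The leader anticipates this reaction. Substituting into P = 339 - 2Q gives P = 184 - q_D, so π_D = (184 - q_D)q_D - 55q_D.
Leader FOC: 129 - 2q_D = 0, so q_D = 129/2.
Then q_J = (310 - 2·(129/2))/4 = 181/4.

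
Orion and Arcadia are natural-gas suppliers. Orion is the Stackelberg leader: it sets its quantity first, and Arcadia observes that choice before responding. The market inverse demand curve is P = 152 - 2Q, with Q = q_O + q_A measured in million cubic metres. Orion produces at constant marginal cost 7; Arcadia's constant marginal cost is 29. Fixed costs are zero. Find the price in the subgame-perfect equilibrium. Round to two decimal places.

The follower Arcadia best-responds to any q_O: π_A = (152 - 2Q)q_A - 29q_A.
∂π_A/∂q_A = 123 - 2q_O - 4q_A = 0 gives the reaction function q_A = (123 - 2q_O)/4.
The leader anticipates this reaction. Substituting into P = 152 - 2Q gives P = 181/2 - q_O, so π_O = (181/2 - q_O)q_O - 7q_O.
The leader's first-order condition 167/2 - 2q_O = 0 yields q_O = 167/4.
Then q_A = (123 - 2·(167/4))/4 = 79/8.
Total output Q = 413/8, so price P = 152 - 2·(413/8) = 195/4.

48.75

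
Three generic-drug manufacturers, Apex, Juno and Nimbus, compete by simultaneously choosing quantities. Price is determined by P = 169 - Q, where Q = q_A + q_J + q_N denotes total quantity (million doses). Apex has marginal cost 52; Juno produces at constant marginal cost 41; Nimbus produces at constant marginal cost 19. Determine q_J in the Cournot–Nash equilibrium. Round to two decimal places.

Apex's profit: π_A = (169 - Q)q_A - (52q_A). Setting ∂π_A/∂q_A = 0: 117 - 2q_A - (q_J + q_N) = 0.
Juno's first-order condition: 128 - 2q_J - (q_A + q_N) = 0.
Nimbus's first-order condition: 150 - 2q_N - (q_A + q_J) = 0.
Summing all 3 equations gives 395 − 4Q = 0, hence Q = 395/4.
Back-substituting: q_A = (117 − 395/4) = 73/4, q_J = (128 − 395/4) = 117/4, q_N = (150 − 395/4) = 205/4.

29.25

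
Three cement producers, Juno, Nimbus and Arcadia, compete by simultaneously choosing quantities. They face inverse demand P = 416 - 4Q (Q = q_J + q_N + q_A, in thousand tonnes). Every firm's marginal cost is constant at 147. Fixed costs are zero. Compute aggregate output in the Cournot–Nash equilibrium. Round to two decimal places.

Each firm earns π_i = (416 - 4Q)q_i - 147q_i.
Setting ∂π_i/∂q_i = 0 with rivals' quantities fixed: 269 - 8q_i - 4·Σ_{j≠i} q_j = 0.
By symmetry each firm produces the same amount; substituting Σ_{j≠i} q_j = 2q_i yields q_i = 269/16.
Total output Q = 269/16 + 269/16 + 269/16 = 807/16.

50.44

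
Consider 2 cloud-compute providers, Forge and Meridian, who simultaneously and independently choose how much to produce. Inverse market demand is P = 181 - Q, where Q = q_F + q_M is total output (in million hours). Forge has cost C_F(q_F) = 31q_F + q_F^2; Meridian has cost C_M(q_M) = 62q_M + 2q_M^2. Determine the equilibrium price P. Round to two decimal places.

132.87

Forge's profit: π_F = (181 - Q)q_F - (31q_F + q_F²). Setting ∂π_F/∂q_F = 0: 150 - 4q_F - (q_M) = 0.
Meridian's first-order condition: 119 - 6q_M - (q_F) = 0.
Rearranging gives the reaction functions q_F = (150 - q_M)/4 and q_M = (119 - q_F)/6.
Solving the pair: q_F = 781/23, q_M = 326/23.
Total output Q = 1107/23, so price P = 181 - 1107/23 = 132.8696.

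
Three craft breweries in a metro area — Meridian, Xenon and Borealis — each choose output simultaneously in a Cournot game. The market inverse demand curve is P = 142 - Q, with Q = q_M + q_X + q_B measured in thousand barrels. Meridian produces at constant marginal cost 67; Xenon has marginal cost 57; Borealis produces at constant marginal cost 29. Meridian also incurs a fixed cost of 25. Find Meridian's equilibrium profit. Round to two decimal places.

Meridian's profit: π_M = (142 - Q)q_M - (67q_M). Setting ∂π_M/∂q_M = 0: 75 - 2q_M - (q_X + q_B) = 0.
Xenon's profit: π_X = (142 - Q)q_X - (57q_X). Setting ∂π_X/∂q_X = 0: 85 - 2q_X - (q_M + q_B) = 0.
Borealis's first-order condition: 113 - 2q_B - (q_M + q_X) = 0.
Adding the 3 conditions: 273 − 2Q − 2Q = 0, i.e. Q = 273/4.
Back-substituting: q_M = (75 − 273/4) = 27/4, q_X = (85 − 273/4) = 67/4, q_B = (113 − 273/4) = 179/4.
Price P = 142 - 273/4 = 295/4.
Meridian's profit: (295/4 - 67)·(27/4) - 25 = 329/16.

20.56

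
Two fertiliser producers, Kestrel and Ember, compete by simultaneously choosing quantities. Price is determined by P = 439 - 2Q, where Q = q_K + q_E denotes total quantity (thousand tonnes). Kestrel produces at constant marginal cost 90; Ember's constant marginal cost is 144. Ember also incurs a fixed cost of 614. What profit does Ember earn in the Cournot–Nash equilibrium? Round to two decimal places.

2612.72

Kestrel's profit: π_K = (439 - 2Q)q_K - (90q_K). Setting ∂π_K/∂q_K = 0: 349 - 4q_K - 2(q_E) = 0.
Ember's first-order condition: 295 - 4q_E - 2(q_K) = 0.
So q_K = (349 - 2q_E)/4 and q_E = (295 - 2q_K)/4.
Substituting one into the other gives q_K = 403/6 and q_E = 241/6.
Price P = 439 - 2·(322/3) = 673/3.
Ember's profit: (673/3 - 144)·(241/6) - 614 = 2612.7222.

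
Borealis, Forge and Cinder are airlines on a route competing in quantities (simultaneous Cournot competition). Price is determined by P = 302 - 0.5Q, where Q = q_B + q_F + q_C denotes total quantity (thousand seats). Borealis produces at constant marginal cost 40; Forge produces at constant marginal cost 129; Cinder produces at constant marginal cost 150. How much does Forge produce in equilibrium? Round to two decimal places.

Borealis's profit: π_B = (302 - 0.5Q)q_B - (40q_B). Setting ∂π_B/∂q_B = 0: 262 - q_B - (1/2)(q_F + q_C) = 0.
Forge's first-order condition: 173 - q_F - (1/2)(q_B + q_C) = 0.
Cinder's profit: π_C = (302 - 0.5Q)q_C - (150q_C). Setting ∂π_C/∂q_C = 0: 152 - q_C - (1/2)(q_B + q_F) = 0.
Adding the 3 first-order conditions: 587 − 2Q = 0, so Q = 587/2.
Back-substituting: q_B = (262 − 587/4)/(1/2) = 461/2, q_F = (173 − 587/4)/(1/2) = 105/2, q_C = (152 − 587/4)/(1/2) = 21/2.

52.50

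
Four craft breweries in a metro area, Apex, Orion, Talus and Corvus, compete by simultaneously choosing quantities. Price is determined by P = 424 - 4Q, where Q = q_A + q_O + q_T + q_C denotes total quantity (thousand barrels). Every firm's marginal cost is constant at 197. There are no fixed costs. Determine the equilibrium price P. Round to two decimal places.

242.40

A representative firm's profit is π_i = q_i(424 - 4Q) - 197q_i.
First-order condition (treating rivals' output as given): 227 - 8q_i - 4·Σ_{j≠i} q_j = 0.
With identical firms every q_j equals q_i, so Σ_{j≠i} q_j = 3q_i and 227 = 20q_i, giving q_i = 227/20.
Total output Q = 227/5, so price P = 424 - 4·(227/5) = 1212/5.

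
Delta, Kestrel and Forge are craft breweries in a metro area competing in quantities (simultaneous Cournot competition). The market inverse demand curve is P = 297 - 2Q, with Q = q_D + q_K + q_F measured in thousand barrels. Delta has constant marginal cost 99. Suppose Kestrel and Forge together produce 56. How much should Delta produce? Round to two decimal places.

21.50

With rivals' combined output fixed at 56, Delta's profit is π_D = (297 - 2·56 - 2q_D)q_D - (99q_D) = (185 - 2q_D)q_D - (99q_D).
∂π_D/∂q_D = 86 - 4q_D = 0, so q_D = 43/2.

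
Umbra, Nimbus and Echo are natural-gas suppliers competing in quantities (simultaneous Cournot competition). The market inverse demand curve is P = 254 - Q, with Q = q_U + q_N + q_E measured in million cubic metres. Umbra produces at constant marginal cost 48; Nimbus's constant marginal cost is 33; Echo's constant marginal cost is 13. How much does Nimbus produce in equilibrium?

Umbra's profit: π_U = (254 - Q)q_U - (48q_U). Setting ∂π_U/∂q_U = 0: 206 - 2q_U - (q_N + q_E) = 0.
Nimbus's first-order condition: 221 - 2q_N - (q_U + q_E) = 0.
Echo's profit: π_E = (254 - Q)q_E - (13q_E). Setting ∂π_E/∂q_E = 0: 241 - 2q_E - (q_U + q_N) = 0.
Adding the 3 conditions: 668 − 2Q − 2Q = 0, i.e. Q = 167.
Back-substituting: q_U = (206 − 167) = 39, q_N = (221 − 167) = 54, q_E = (241 − 167) = 74.

54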